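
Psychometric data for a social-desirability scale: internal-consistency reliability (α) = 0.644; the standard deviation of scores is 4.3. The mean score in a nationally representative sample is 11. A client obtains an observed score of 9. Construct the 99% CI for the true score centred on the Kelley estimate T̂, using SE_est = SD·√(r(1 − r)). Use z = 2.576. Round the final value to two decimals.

Estimated true score = 0.6440·9 + (1 − 0.6440)·11 ≃ 9.7120
SE_est = 4.3000·√(0.6440·0.3560) ≃ 2.0589
CI = 9.7120 ± 2.576 · 2.0589 → [4.4083, 15.0157]

[4.41, 15.02]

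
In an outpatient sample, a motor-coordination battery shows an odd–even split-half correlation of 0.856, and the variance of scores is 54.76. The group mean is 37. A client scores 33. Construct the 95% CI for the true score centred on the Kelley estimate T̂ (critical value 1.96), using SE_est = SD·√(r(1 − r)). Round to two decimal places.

SD = √54.76 = 7.40000
r_full = 2·0.856 / (1 + 0.856) ≈ 0.92241
T̂ = 0.92241(33) + 0.07759(37) ≈ 33.31034
SE_est = 7.40000·√[r(1 − r)] ≈ 1.97964
CI = 33.31034 ± 1.96 × 1.97964 → [29.43024, 37.19045]

[29.43, 37.19]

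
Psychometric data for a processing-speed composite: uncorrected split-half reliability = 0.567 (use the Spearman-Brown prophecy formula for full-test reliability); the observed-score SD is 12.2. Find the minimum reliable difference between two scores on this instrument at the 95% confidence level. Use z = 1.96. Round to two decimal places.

Spearman-Brown: r = 2(0.567) / (1 + 0.567) = 1.1340 / 1.5670 ≈ 0.7237
SEM = 12.2000 × √(1 − 0.7237) = 12.2000 × √0.2763 ≈ 12.2000 × 0.5257 ≈ 6.4131
SE_diff = SEM × √2 ≈ 6.4131 × 1.4142 ≈ 9.0695
Smallest detectable difference = 1.96×9.0695 ≈ 17.7763

17.78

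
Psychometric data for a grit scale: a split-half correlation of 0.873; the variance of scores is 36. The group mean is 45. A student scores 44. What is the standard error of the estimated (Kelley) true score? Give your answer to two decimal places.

1.51

σ = 36^(1/2) = 6.000
Full-length reliability (Spearman-Brown) = 2(0.873)/(1+0.873) ≈ 0.932
SE_est = 6.000·√[r(1 − r)] ≈ 1.508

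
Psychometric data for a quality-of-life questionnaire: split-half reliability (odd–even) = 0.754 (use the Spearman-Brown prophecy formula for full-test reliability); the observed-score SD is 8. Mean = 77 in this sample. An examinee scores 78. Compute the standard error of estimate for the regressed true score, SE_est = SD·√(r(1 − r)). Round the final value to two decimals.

Full-length reliability (Spearman-Brown) = 2(0.754)/(1+0.754) ≈ 0.8597
SE_est = 8.0000·√(0.8597·0.1403) ≈ 2.7780

2.78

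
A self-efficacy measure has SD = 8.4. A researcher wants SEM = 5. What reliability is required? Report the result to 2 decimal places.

0.65

Required reliability = 1 − (SEM/SD)² = 1 − 0.3543 ≈ 0.6457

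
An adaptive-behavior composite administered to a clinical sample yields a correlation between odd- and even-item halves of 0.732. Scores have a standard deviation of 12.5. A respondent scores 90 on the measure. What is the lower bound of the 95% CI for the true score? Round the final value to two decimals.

Spearman-Brown: r = 2(0.732) / (1 + 0.732) = 1.464 / 1.732 ≈ 0.845
SEM = 12.500·√(1 − 0.845) ≈ 4.917
Margin = 1.96 · 4.917 ≈ 9.637
Lower bound: 90 − 9.637 = 80.363

80.36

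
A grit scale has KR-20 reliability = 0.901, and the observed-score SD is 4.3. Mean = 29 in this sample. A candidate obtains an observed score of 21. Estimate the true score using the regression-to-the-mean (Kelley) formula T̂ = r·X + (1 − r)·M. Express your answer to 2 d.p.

21.79

Estimated true score = 0.901*21 + (1 − 0.901)*29 ≈ 21.792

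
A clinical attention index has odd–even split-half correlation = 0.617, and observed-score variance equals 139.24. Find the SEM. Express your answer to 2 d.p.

5.74

σ = 139.24^(1/2) = 11.800
Full-length reliability (Spearman-Brown) = 2(0.617)/(1+0.617) ≈ 0.763
The standard error of measurement is 11.800·√(1 − 0.763) ≈ 11.800·0.487 ≈ 5.743.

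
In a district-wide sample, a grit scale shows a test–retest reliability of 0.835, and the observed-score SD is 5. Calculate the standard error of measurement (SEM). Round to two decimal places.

2.03

SEM = 5.00000*√(1 − 0.83500) ≃ 2.03101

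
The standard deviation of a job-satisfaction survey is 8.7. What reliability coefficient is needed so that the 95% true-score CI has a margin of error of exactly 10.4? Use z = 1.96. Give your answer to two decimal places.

0.63

SEM needed = half-width / z = 10.4/1.96 ≈ 5.306
r = 1 − (SEM / SD)² = 1 − (5.306 / 8.7)² ≈ 1 − 0.372 ≈ 0.628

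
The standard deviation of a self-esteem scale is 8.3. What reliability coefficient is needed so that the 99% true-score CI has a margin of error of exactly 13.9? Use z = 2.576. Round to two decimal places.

0.58

SEM needed = half-width / z = 13.9/2.576 ≈ 5.396
Required reliability = 1 − (SEM/SD)² = 1 − 0.423 ≈ 0.577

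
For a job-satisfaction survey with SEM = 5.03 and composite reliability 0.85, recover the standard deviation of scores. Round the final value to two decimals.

SD = 5.03 / √(1 − 0.85) ≈ 12.9874

12.99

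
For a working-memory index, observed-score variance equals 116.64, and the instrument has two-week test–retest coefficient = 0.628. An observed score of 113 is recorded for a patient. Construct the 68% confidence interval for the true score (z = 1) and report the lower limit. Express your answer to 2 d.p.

σ = 116.64^(1/2) = 10.8000
SEM = 10.8000 * √(1 − 0.6280) = 10.8000 * √0.3720 ≈ 10.8000 * 0.6099 ≈ 6.5871
Margin = 1 * 6.5871 ≈ 6.5871
Lower bound: 113 − 6.5871 = 106.4129

106.41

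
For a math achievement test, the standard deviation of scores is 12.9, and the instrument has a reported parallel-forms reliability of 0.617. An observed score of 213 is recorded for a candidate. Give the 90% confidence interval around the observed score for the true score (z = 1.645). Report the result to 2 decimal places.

[199.87, 226.13]

SEM = 12.900 · √(1 − 0.617) = 12.900 · √0.383 ≃ 12.900 · 0.619 ≃ 7.983
Half-width = 1.645·7.983 ≃ 13.133
90% CI: 213 ± 13.133 = [199.867, 226.133]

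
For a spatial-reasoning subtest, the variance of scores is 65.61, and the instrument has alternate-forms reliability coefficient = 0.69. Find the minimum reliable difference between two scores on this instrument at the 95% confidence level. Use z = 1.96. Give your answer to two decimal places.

12.50

SD = √65.61 ≈ 8.100
The standard error of measurement is 8.100×√(1 − 0.690) ≈ 8.100×0.557 ≈ 4.510.
SE_diff = SEM × √2 ≈ 4.510 × 1.414 ≈ 6.378
Minimum reliable difference = 1.96 × SE_diff ≈ 1.96 × 6.378 ≈ 12.501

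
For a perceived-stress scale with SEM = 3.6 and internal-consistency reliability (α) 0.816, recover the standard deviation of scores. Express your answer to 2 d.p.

8.39

SD = SEM / √(1 − r) = 3.6 / √0.184 ≈ 3.6 / 0.429 ≈ 8.393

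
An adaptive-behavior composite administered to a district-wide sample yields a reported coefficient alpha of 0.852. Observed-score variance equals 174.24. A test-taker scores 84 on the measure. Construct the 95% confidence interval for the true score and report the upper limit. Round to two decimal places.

SD = √174.24 = 13.200
SEM = 13.200 · √(1 − 0.852) = 13.200 · √0.148 ≈ 13.200 · 0.385 ≈ 5.078
Half-width = 1.96·5.078 ≈ 9.953
Upper bound: 84 + 9.953 = 93.953

93.95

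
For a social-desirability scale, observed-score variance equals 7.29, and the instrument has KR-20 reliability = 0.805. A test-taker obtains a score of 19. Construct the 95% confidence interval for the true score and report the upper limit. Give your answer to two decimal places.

SD = √7.29 ≈ 2.70000
SEM = 2.70000 × √(1 − 0.80500) = 2.70000 × √0.19500 ≈ 2.70000 × 0.44159 ≈ 1.19229
Half-width = 1.96×1.19229 ≈ 2.33688
Upper limit = 19 + 2.33688 ≈ 21.33688

21.34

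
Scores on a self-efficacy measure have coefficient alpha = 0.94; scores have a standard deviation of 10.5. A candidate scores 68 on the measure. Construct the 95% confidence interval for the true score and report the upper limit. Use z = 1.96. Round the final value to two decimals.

73.04

The standard error of measurement is 10.5000*√(1 − 0.9400) ≃ 10.5000*0.2449 ≃ 2.5720.
Half-width = 1.96*2.5720 ≃ 5.0410
Upper bound: 68 + 5.0410 = 73.0410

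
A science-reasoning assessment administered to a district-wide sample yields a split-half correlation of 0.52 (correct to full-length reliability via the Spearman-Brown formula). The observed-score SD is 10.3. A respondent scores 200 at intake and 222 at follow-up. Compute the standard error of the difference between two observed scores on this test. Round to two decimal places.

Full-length reliability (Spearman-Brown) = 2(0.52)/(1+0.52) ≈ 0.684
SEM = 10.300·√(1 − 0.684) ≈ 5.788
Standard error of the difference = 5.788·√2 ≈ 8.186

8.19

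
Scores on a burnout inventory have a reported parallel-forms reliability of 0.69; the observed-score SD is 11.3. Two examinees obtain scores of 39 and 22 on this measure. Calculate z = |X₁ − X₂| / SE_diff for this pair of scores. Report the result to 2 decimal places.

The standard error of measurement is 11.300×√(1 − 0.690) ≈ 11.300×0.557 ≈ 6.292.
SE_diff = √2 × SEM ≈ 8.898
z = |39 − 22| / 8.898 = 17 / 8.898 ≈ 1.911

1.91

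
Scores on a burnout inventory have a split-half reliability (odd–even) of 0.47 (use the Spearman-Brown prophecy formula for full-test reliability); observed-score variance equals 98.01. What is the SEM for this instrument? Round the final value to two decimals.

5.94

SD = √98.01 = 9.900
r_full = 2·0.47 / (1 + 0.47) ≃ 0.639
SEM = 9.900 × √(1 − 0.639) = 9.900 × √0.361 ≃ 9.900 × 0.600 ≃ 5.944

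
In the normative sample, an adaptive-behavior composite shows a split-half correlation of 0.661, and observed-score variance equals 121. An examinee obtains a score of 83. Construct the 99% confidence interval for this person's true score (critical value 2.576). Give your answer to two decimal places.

[70.20, 95.80]

SD = √121 = 11.000
r_full = 2·0.661 / (1 + 0.661) ≈ 0.796
SEM = 11.000*√(1 − 0.796) ≈ 4.969
Margin = 2.576 * 4.969 ≈ 12.801
99% CI: 83 ± 12.801 = [70.199, 95.801]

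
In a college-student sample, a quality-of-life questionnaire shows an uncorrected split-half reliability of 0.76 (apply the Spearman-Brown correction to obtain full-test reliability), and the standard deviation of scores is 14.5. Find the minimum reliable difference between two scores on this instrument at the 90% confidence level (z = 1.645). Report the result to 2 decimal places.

12.46

r_full = 2·0.76 / (1 + 0.76) ≈ 0.864
The standard error of measurement is 14.500×√(1 − 0.864) ≈ 14.500×0.369 ≈ 5.354.
SE_diff = SEM × √2 ≈ 5.354 × 1.414 ≈ 7.572
Minimum reliable difference = 1.645 × SE_diff ≈ 1.645 × 7.572 ≈ 12.457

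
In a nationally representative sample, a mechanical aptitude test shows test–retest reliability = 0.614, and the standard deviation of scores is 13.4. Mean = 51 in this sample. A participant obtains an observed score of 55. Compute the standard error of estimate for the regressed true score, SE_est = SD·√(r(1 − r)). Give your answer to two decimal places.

SE_est = 13.400×√(0.614×0.386) ≈ 6.524

6.52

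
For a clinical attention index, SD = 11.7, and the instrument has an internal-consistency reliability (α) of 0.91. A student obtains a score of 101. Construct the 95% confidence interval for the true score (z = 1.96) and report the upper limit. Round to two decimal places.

107.88

SEM = 11.700 × √(1 − 0.910) = 11.700 × √0.090 ≈ 11.700 × 0.300 ≈ 3.510
Half-width = 1.96×3.510 ≈ 6.880
Upper bound: 101 + 6.880 = 107.880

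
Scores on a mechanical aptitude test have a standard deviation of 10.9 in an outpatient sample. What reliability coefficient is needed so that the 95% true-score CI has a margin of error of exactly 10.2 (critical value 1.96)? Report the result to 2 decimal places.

0.77

SEM needed = half-width / z = 10.2/1.96 ≈ 5.2041
r = 1 − (5.2041/10.9)² ≈ 1 − 0.2279 ≈ 0.7721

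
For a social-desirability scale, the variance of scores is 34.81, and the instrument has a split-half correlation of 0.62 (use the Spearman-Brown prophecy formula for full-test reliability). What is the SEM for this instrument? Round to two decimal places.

2.86

σ = 34.81^(1/2) = 5.9000
Spearman-Brown: r = 2(0.62) / (1 + 0.62) = 1.2400 / 1.6200 ≃ 0.7654
The standard error of measurement is 5.9000×√(1 − 0.7654) ≃ 5.9000×0.4843 ≃ 2.8575.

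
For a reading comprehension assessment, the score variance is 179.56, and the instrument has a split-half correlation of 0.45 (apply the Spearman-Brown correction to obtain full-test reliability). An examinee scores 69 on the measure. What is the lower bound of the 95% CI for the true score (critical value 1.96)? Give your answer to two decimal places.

52.82

SD = √179.56 = 13.400
r_full = 2·0.45 / (1 + 0.45) ≈ 0.621
SEM = 13.400 · √(1 − 0.621) = 13.400 · √0.379 ≈ 13.400 · 0.616 ≈ 8.253
Margin = 1.96 · 8.253 ≈ 16.176
Lower limit = 69 − 16.176 ≈ 52.824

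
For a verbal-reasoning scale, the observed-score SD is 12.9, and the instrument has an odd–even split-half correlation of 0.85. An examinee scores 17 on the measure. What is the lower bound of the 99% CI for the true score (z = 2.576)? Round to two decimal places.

Spearman-Brown: r = 2(0.85) / (1 + 0.85) = 1.700 / 1.850 ≃ 0.919
The standard error of measurement is 12.900×√(1 − 0.919) ≃ 12.900×0.285 ≃ 3.673.
Half-width = 2.576×3.673 ≃ 9.462
Lower limit = 17 − 9.462 ≃ 7.538

7.54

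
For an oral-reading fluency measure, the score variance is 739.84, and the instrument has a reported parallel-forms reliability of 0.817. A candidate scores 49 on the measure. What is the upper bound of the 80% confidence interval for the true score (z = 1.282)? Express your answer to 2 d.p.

63.92

SD = √739.84 = 27.200
The standard error of measurement is 27.200×√(1 − 0.817) ≈ 27.200×0.428 ≈ 11.636.
Half-width = 1.282×11.636 ≈ 14.917
Upper bound: 49 + 14.917 = 63.917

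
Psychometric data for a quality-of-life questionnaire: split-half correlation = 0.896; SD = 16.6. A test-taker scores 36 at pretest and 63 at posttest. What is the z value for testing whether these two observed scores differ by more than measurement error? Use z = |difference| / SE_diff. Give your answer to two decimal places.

4.91

Spearman-Brown: r = 2(0.896) / (1 + 0.896) = 1.792 / 1.896 ≃ 0.945
SEM = 16.600 × √(1 − 0.945) = 16.600 × √0.055 ≃ 16.600 × 0.234 ≃ 3.888
Standard error of the difference = 3.888·√2 ≃ 5.498
z = |36 − 63| / 5.498 = 27 / 5.498 ≃ 4.911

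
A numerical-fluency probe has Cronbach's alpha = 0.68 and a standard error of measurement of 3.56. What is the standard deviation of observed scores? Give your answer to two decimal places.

6.29

SD = SEM / √(1 − r) = 3.56 / √0.3200 ≈ 3.56 / 0.5657 ≈ 6.2933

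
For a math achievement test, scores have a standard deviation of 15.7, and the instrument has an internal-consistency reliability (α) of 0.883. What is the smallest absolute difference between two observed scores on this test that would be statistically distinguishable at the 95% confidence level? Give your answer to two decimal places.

14.89

SEM = 15.70000×√(1 − 0.88300) ≃ 5.37023
Standard error of the difference = 5.37023·√2 ≃ 7.59465
Smallest detectable difference = 1.96×7.59465 ≃ 14.88551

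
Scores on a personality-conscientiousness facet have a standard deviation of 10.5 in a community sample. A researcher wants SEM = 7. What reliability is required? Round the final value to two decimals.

r = 1 − (7.000/10.5)² ≈ 1 − 0.444 ≈ 0.556

0.56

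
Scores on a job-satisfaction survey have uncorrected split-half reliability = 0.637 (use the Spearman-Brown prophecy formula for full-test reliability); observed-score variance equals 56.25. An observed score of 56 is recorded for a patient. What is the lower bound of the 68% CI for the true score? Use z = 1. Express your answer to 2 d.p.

SD = √56.25 = 7.500
Full-length reliability (Spearman-Brown) = 2(0.637)/(1+0.637) ≈ 0.778
SEM = 7.500 * √(1 − 0.778) = 7.500 * √0.222 ≈ 7.500 * 0.471 ≈ 3.532
Margin = 1 * 3.532 ≈ 3.532
Lower limit = 56 − 3.532 ≈ 52.468

52.47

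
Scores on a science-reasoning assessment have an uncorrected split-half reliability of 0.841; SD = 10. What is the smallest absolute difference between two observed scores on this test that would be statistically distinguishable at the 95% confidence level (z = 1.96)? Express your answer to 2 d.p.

8.15

r_full = 2·0.841 / (1 + 0.841) ≈ 0.914
SEM = 10.000×√(1 − 0.914) ≈ 2.939
Standard error of the difference = 2.939·√2 ≈ 4.156
Minimum reliable difference = 1.96 × SE_diff ≈ 1.96 × 4.156 ≈ 8.146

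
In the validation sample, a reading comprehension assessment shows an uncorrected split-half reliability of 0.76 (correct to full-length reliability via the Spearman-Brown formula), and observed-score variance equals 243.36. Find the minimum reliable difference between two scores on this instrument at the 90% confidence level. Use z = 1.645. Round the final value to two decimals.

13.40

σ = 243.36^(1/2) = 15.6000
Full-length reliability (Spearman-Brown) = 2(0.76)/(1+0.76) ≈ 0.8636
SEM = 15.6000 · √(1 − 0.8636) = 15.6000 · √0.1364 ≈ 15.6000 · 0.3693 ≈ 5.7607
SE_diff = √2 · SEM ≈ 8.1468
Smallest detectable difference = 1.645·8.1468 ≈ 13.4015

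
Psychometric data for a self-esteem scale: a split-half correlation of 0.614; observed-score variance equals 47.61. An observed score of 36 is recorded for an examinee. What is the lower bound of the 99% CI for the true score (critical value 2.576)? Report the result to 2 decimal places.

SD = √47.61 ≈ 6.900
r_full = 2·0.614 / (1 + 0.614) ≈ 0.761
The standard error of measurement is 6.900×√(1 − 0.761) ≈ 6.900×0.489 ≈ 3.374.
2.576 × SEM ≈ 8.692
Lower bound: 36 − 8.692 = 27.308

27.31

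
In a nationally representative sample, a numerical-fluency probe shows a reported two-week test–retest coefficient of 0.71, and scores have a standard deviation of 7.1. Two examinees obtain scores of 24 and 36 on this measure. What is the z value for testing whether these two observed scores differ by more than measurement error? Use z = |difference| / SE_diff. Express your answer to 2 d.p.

SEM = 7.1000 · √(1 − 0.7100) = 7.1000 · √0.2900 ≃ 7.1000 · 0.5385 ≃ 3.8235
Standard error of the difference = 3.8235·√2 ≃ 5.4072
z = |24 − 36| / 5.4072 = 12 / 5.4072 ≃ 2.2193

2.22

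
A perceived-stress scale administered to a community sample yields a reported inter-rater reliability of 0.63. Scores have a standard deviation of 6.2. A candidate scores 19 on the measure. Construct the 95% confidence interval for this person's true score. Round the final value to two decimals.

[11.61, 26.39]

SEM = 6.2000 · √(1 − 0.6300) = 6.2000 · √0.3700 ≈ 6.2000 · 0.6083 ≈ 3.7713
Half-width = 1.96·3.7713 ≈ 7.3918
Interval: (11.6082, 26.3918)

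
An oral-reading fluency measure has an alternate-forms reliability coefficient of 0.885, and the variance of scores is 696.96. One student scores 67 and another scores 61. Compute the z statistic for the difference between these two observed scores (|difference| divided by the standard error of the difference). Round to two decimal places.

0.47

SD = √696.96 = 26.40000
SEM = 26.40000·√(1 − 0.88500) ≃ 8.95268
Standard error of the difference = 8.95268·√2 ≃ 12.66100
z = |67 − 61| / 12.66100 = 6 / 12.66100 ≃ 0.47390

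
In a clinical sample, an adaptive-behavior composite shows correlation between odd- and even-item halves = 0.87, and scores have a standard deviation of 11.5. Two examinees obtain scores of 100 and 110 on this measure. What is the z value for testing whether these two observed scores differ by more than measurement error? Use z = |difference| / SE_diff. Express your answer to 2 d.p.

2.33

Spearman-Brown: r = 2(0.87) / (1 + 0.87) = 1.740 / 1.870 ≈ 0.930
SEM = 11.500*√(1 − 0.930) ≈ 3.032
SE_diff = SEM * √2 ≈ 3.032 * 1.414 ≈ 4.288
z = |100 − 110| / 4.288 = 10 / 4.288 ≈ 2.332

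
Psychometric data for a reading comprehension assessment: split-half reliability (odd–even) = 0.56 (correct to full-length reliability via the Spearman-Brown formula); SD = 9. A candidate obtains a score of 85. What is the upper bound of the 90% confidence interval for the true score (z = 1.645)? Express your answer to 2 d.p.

92.86

r_full = 2·0.56 / (1 + 0.56) ≃ 0.71795
SEM = 9.00000·√(1 − 0.71795) ≃ 4.77977
Half-width = 1.645·4.77977 ≃ 7.86271
Upper limit = 85 + 7.86271 ≃ 92.86271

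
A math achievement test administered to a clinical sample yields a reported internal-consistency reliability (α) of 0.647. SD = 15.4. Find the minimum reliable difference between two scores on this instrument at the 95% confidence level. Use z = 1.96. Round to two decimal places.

25.36

The standard error of measurement is 15.40000*√(1 − 0.64700) ≈ 15.40000*0.59414 ≈ 9.14973.
SE_diff = √2 * SEM ≈ 12.93967
Minimum reliable difference = 1.96 * SE_diff ≈ 1.96 * 12.93967 ≈ 25.36175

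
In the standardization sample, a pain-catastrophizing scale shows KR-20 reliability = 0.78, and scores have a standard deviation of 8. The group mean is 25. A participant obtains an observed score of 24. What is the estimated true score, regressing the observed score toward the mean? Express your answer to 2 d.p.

24.22

T̂ = 0.780(24) + 0.220(25) ≈ 24.220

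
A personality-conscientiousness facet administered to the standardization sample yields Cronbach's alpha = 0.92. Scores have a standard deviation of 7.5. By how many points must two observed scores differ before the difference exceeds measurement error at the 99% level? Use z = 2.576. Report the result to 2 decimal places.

SEM = 7.50000 × √(1 − 0.92000) = 7.50000 × √0.08000 ≈ 7.50000 × 0.28284 ≈ 2.12132
SE_diff = SEM × √2 ≈ 2.12132 × 1.41421 ≈ 3.00000
Smallest detectable difference = 2.576×3.00000 ≈ 7.72800

7.73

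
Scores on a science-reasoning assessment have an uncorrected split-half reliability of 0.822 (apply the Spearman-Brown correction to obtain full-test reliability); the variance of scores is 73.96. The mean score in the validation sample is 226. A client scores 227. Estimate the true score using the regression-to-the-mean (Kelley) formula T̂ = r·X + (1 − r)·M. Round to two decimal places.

226.90

Full-length reliability (Spearman-Brown) = 2(0.822)/(1+0.822) ≈ 0.902
T̂ = r·X + (1 − r)·M = 0.902·227 + 0.098·226 ≈ 204.823 + 22.079 ≈ 226.902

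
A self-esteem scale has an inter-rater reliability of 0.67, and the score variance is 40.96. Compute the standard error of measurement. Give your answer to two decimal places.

3.68

SD = √40.96 = 6.400
The standard error of measurement is 6.400*√(1 − 0.670) ≈ 6.400*0.574 ≈ 3.677.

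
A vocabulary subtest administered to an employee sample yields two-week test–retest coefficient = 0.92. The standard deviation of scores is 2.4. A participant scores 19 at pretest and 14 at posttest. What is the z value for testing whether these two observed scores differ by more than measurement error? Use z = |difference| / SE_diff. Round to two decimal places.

5.21

SEM = 2.40000×√(1 − 0.92000) ≈ 0.67882
SE_diff = SEM × √2 ≈ 0.67882 × 1.41421 ≈ 0.96000
z = 5 / 0.96000 ≈ 5.20833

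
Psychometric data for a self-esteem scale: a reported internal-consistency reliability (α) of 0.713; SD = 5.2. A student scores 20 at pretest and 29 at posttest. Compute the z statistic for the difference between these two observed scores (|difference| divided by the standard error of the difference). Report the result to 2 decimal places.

2.28

SEM = 5.20000*√(1 − 0.71300) ≈ 2.78576
SE_diff = √2 * SEM ≈ 3.93966
z = 9 / 3.93966 ≈ 2.28446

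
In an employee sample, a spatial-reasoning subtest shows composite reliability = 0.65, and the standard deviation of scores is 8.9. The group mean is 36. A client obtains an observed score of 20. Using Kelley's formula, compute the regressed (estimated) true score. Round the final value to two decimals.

25.60

T̂ = r·X + (1 − r)·M = 0.6500×20 + 0.3500×36 = 13.0000 + 12.6000 ≃ 25.6000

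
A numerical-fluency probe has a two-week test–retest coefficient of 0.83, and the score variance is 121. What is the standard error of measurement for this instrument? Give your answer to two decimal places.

SD = √121 ≈ 11.000
SEM = 11.000 * √(1 − 0.830) = 11.000 * √0.170 ≈ 11.000 * 0.412 ≈ 4.535

4.54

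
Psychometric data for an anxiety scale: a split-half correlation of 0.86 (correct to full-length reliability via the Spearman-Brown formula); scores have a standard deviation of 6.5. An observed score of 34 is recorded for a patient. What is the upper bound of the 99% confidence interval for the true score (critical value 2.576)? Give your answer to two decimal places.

Spearman-Brown: r = 2(0.86) / (1 + 0.86) = 1.7200 / 1.8600 ≃ 0.9247
The standard error of measurement is 6.5000·√(1 − 0.9247) ≃ 6.5000·0.2744 ≃ 1.7833.
Margin = 2.576 · 1.7833 ≃ 4.5937
Upper limit = 34 + 4.5937 ≃ 38.5937

38.59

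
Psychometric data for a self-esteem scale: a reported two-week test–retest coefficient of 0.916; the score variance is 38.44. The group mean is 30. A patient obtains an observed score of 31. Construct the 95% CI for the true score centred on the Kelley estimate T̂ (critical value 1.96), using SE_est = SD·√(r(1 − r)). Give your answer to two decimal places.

[27.55, 34.29]

SD = √38.44 = 6.200
Estimated true score = 0.916*31 + (1 − 0.916)*30 ≈ 30.916
SE_est = SD * √(r(1 − r)) = 6.200 * √0.077 ≈ 6.200 * 0.277 ≈ 1.720
95% CI: 30.916 ± 3.371 ≈ (27.545, 34.287)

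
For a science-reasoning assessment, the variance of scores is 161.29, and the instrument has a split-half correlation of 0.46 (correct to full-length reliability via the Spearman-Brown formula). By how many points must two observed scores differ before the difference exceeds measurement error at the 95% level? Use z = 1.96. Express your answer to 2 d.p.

σ = 161.29^(1/2) = 12.70000
Full-length reliability (Spearman-Brown) = 2(0.46)/(1+0.46) ≈ 0.63014
The standard error of measurement is 12.70000*√(1 − 0.63014) ≈ 12.70000*0.60816 ≈ 7.72368.
Standard error of the difference = 7.72368·√2 ≈ 10.92293
Minimum reliable difference = 1.96 * SE_diff ≈ 1.96 * 10.92293 ≈ 21.40894

21.41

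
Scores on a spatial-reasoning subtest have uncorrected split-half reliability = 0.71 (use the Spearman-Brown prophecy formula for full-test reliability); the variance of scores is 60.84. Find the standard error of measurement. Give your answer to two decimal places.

SD = √60.84 = 7.8000
Full-length reliability (Spearman-Brown) = 2(0.71)/(1+0.71) ≃ 0.8304
SEM = 7.8000 * √(1 − 0.8304) = 7.8000 * √0.1696 ≃ 7.8000 * 0.4118 ≃ 3.2121

3.21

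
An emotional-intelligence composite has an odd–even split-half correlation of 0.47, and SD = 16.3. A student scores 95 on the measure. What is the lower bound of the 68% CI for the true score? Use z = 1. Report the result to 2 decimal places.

Full-length reliability (Spearman-Brown) = 2(0.47)/(1+0.47) ≈ 0.639
The standard error of measurement is 16.300·√(1 − 0.639) ≈ 16.300·0.600 ≈ 9.787.
1 · SEM ≈ 9.787
Lower bound: 95 − 9.787 = 85.213

85.21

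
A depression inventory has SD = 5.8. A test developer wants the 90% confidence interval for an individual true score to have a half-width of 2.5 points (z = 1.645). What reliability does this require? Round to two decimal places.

0.93

Required SEM = 2.5 / 1.645 ≃ 1.51976
r = 1 − (1.51976/5.8)² ≃ 1 − 0.06866 ≃ 0.93134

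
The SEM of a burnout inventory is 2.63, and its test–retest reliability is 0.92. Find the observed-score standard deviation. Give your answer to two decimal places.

SD = 2.63 / √(1 − 0.92) ≈ 9.298

9.30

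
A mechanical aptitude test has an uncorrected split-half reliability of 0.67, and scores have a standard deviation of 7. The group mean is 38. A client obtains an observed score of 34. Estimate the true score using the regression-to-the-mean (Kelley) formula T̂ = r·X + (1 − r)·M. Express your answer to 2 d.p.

34.79

Full-length reliability (Spearman-Brown) = 2(0.67)/(1+0.67) ≈ 0.802
T̂ = 0.802(34) + 0.198(38) ≈ 34.790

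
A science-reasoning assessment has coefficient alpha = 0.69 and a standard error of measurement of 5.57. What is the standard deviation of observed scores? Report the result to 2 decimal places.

SD = SEM / √(1 − r) = 5.57 / √0.31000 ≃ 5.57 / 0.55678 ≃ 10.00402

10.00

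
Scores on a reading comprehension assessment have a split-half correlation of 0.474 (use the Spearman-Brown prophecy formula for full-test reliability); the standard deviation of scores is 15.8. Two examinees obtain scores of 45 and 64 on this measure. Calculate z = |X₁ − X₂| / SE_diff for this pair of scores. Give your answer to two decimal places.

r_full = 2·0.474 / (1 + 0.474) ≈ 0.6431
SEM = 15.8000 · √(1 − 0.6431) = 15.8000 · √0.3569 ≈ 15.8000 · 0.5974 ≈ 9.4385
SE_diff = √2 · SEM ≈ 13.3480
z = |45 − 64| / 13.3480 = 19 / 13.3480 ≈ 1.4234

1.42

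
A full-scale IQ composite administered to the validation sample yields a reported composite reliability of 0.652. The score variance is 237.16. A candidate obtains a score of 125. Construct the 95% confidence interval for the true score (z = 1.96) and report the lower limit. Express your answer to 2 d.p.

SD = √237.16 = 15.4000
SEM = 15.4000*√(1 − 0.6520) ≈ 9.0847
Margin = 1.96 * 9.0847 ≈ 17.8060
Lower limit = 125 − 17.8060 ≈ 107.1940

107.19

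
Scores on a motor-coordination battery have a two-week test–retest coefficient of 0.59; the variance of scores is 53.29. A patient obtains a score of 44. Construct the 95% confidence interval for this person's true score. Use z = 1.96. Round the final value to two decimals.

[34.84, 53.16]

σ = 53.29^(1/2) = 7.3000
SEM = 7.3000*√(1 − 0.5900) ≈ 4.6743
Margin = 1.96 * 4.6743 ≈ 9.1616
95% CI: 44 ± 9.1616 = [34.8384, 53.1616]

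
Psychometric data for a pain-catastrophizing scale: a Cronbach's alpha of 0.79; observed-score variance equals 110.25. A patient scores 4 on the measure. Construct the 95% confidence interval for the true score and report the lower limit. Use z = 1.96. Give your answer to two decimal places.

σ = 110.25^(1/2) = 10.5000
SEM = 10.5000 * √(1 − 0.7900) = 10.5000 * √0.2100 ≃ 10.5000 * 0.4583 ≃ 4.8117
1.96 * SEM ≃ 9.4309
Lower bound: 4 − 9.4309 = -5.4309

-5.43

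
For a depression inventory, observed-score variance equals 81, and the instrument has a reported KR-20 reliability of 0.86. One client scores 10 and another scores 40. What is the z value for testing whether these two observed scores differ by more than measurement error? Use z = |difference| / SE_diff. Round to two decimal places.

6.30

SD = √81 = 9.0000
The standard error of measurement is 9.0000×√(1 − 0.8600) ≃ 9.0000×0.3742 ≃ 3.3675.
SE_diff = √2 × SEM ≃ 4.7624
z = |10 − 40| / 4.7624 = 30 / 4.7624 ≃ 6.2994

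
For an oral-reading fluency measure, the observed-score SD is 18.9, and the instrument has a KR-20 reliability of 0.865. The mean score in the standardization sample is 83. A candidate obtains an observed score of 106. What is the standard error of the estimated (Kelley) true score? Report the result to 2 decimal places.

6.46

SE_est = 18.9000·√(0.8650·0.1350) ≈ 6.4586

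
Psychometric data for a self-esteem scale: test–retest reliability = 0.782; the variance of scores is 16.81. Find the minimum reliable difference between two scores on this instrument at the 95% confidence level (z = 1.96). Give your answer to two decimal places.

5.31

SD = √16.81 = 4.1000
SEM = 4.1000 · √(1 − 0.7820) = 4.1000 · √0.2180 ≈ 4.1000 · 0.4669 ≈ 1.9143
SE_diff = SEM · √2 ≈ 1.9143 · 1.4142 ≈ 2.7072
Minimum reliable difference = 1.96 · SE_diff ≈ 1.96 · 2.7072 ≈ 5.3062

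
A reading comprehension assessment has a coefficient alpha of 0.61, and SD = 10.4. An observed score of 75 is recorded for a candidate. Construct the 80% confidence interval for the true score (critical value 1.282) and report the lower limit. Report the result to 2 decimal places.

The standard error of measurement is 10.4000·√(1 − 0.6100) ≈ 10.4000·0.6245 ≈ 6.4948.
Half-width = 1.282·6.4948 ≈ 8.3263
Lower bound: 75 − 8.3263 = 66.6737

66.67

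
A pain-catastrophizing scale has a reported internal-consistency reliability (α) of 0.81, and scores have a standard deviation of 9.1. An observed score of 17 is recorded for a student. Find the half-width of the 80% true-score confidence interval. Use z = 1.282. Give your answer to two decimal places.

5.09

The standard error of measurement is 9.1000×√(1 − 0.8100) ≃ 9.1000×0.4359 ≃ 3.9666.
Margin = 1.282 × 3.9666 ≃ 5.0852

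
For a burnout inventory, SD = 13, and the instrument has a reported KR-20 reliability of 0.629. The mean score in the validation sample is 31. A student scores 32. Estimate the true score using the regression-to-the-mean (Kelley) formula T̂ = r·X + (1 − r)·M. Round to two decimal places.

T̂ = 0.6290(32) + 0.3710(31) ≃ 31.6290

31.63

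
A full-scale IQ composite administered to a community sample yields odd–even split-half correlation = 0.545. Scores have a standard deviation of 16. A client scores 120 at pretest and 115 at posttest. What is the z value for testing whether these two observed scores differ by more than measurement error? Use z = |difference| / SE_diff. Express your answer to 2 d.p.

r_full = 2·0.545 / (1 + 0.545) ≈ 0.7055
The standard error of measurement is 16.0000·√(1 − 0.7055) ≈ 16.0000·0.5427 ≈ 8.6828.
SE_diff = SEM · √2 ≈ 8.6828 · 1.4142 ≈ 12.2794
z = 5 / 12.2794 ≈ 0.4072

0.41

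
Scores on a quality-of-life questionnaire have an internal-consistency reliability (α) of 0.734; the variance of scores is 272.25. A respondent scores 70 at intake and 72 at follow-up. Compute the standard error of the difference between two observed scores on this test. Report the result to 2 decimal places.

12.03

SD = √272.25 ≈ 16.5000
The standard error of measurement is 16.5000*√(1 − 0.7340) ≈ 16.5000*0.5158 ≈ 8.5099.
Standard error of the difference = 8.5099·√2 ≈ 12.0348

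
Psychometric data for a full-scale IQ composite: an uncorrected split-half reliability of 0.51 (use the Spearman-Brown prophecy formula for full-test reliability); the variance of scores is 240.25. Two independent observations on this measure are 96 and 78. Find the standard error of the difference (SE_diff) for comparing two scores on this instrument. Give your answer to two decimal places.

SD = √240.25 = 15.500
r_full = 2·0.51 / (1 + 0.51) ≈ 0.675
SEM = 15.500 · √(1 − 0.675) = 15.500 · √0.325 ≈ 15.500 · 0.570 ≈ 8.830
Standard error of the difference = 8.830·√2 ≈ 12.487

12.49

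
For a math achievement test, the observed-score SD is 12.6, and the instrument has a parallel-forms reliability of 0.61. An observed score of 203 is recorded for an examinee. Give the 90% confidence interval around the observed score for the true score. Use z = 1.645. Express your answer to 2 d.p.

[190.06, 215.94]

The standard error of measurement is 12.600·√(1 − 0.610) ≈ 12.600·0.624 ≈ 7.869.
Margin = 1.645 · 7.869 ≈ 12.944
CI = 203 ± 12.944 → [190.056, 215.944]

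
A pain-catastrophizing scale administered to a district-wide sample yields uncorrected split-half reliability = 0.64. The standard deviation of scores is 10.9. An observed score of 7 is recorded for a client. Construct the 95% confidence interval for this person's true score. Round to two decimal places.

[-3.01, 17.01]

r_full = 2·0.64 / (1 + 0.64) ≈ 0.780
SEM = 10.900*√(1 − 0.780) ≈ 5.107
Half-width = 1.96*5.107 ≈ 10.009
Interval: (-3.009, 17.009)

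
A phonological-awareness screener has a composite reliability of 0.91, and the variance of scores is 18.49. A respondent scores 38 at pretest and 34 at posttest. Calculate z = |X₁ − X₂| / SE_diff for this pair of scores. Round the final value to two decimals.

SD = √18.49 = 4.300
SEM = 4.300×√(1 − 0.910) ≈ 1.290
SE_diff = SEM × √2 ≈ 1.290 × 1.414 ≈ 1.824
z = 4 / 1.824 ≈ 2.193

2.19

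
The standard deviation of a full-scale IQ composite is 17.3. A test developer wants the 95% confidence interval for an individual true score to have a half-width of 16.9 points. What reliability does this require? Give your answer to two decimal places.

0.75

SEM needed = half-width / z = 16.9/1.96 ≈ 8.6224
r = 1 − (8.6224/17.3)² ≈ 1 − 0.2484 ≈ 0.7516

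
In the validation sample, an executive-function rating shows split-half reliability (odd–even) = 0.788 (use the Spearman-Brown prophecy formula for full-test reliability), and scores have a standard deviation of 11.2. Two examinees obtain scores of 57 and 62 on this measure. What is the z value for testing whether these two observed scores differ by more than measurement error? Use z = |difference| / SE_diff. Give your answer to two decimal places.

0.92

r_full = 2·0.788 / (1 + 0.788) ≃ 0.881
The standard error of measurement is 11.200*√(1 − 0.881) ≃ 11.200*0.344 ≃ 3.857.
SE_diff = SEM * √2 ≃ 3.857 * 1.414 ≃ 5.454
z = |57 − 62| / 5.454 = 5 / 5.454 ≃ 0.917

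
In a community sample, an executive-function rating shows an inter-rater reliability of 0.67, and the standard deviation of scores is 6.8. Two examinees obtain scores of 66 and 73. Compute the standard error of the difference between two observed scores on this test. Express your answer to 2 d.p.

SEM = 6.8000*√(1 − 0.6700) ≈ 3.9063
SE_diff = √2 * SEM ≈ 5.5243

5.52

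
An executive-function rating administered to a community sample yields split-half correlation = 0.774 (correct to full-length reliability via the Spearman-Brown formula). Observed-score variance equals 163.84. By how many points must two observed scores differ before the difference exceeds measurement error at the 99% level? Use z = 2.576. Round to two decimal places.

σ = 163.84^(1/2) = 12.80000
r_full = 2·0.774 / (1 + 0.774) ≈ 0.87260
SEM = 12.80000 × √(1 − 0.87260) = 12.80000 × √0.12740 ≈ 12.80000 × 0.35693 ≈ 4.56864
Standard error of the difference = 4.56864·√2 ≈ 6.46104
Minimum reliable difference = 2.576 × SE_diff ≈ 2.576 × 6.46104 ≈ 16.64364

16.64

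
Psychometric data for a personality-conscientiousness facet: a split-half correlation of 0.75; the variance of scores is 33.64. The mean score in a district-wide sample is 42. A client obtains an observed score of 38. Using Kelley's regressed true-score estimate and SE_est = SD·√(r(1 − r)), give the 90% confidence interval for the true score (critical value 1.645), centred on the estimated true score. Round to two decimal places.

SD = √33.64 ≈ 5.8000
Full-length reliability (Spearman-Brown) = 2(0.75)/(1+0.75) ≈ 0.8571
T̂ = r·X + (1 − r)·M = 0.8571*38 + 0.1429*42 ≈ 32.5714 + 6.0000 ≈ 38.5714
SE_est = 5.8000*√(0.8571*0.1429) ≈ 2.0296
CI = 38.5714 ± 1.645 * 2.0296 → [35.2328, 41.9101]

[35.23, 41.91]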